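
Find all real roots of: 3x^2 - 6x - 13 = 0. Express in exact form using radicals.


Using the quadratic formula: x = (-b ± sqrt(b^2 - 4ac)) / (2a)
Here a = 3, b = -6, c = -13
Discriminant = b^2 - 4ac = (-6)^2 - 4(3)(-13) = 36 + 156 = 192
Since discriminant = 192 > 0, there are two real roots.
x = (6 ± 8*sqrt(3)) / 6
Simplifying: x = (3 ± 4*sqrt(3)) / 3
Numerically: x ≈ 3.3094 or x ≈ -1.3094

x = (3 + 4*sqrt(3)) / 3 or x = (3 - 4*sqrt(3)) / 3


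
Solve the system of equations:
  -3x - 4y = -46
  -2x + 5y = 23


Using Cramer's rule:
Determinant D = (-3)(5) - (-2)(-4) = -15 - 8 = -23
Dx = (-46)(5) - (23)(-4) = -230 + 92 = -138
Dy = (-3)(23) - (-2)(-46) = -69 - 92 = -161
x = Dx/D = -138/-23 = 6
y = Dy/D = -161/-23 = 7

x = 6, y = 7


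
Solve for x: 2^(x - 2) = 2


Express both sides with the same base.
2 = 2^1
Since the bases match, equate exponents: x - 2 = 1
So x = 1 - (-2) = 3

x = 3


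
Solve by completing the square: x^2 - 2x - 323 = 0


Start: x^2 - 2x - 323 = 0
Move constant: x^2 - 2x = 323
Half of -2 is -1, squared is 1
Add 1 to both sides: x^2 - 2x + 1 = 324
(x - 1)^2 = 324
x - 1 = ±18
x = 1 + 18 = 19 or x = 1 - 18 = -17

x = -17, x = 19


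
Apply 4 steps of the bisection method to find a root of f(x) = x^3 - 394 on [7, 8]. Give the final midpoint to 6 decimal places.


f(x) = x^3 - 394
f(7) = -51 < 0
f(8) = 118 > 0

Step 1: midpoint = (7.000000 + 8.000000)/2 = 7.500000
  f(7.500000) = 27.875000
  f(mid) > 0, so root is in [7.000000, 7.500000]

Step 2: midpoint = (7.000000 + 7.500000)/2 = 7.250000
  f(7.250000) = -12.921875
  f(mid) < 0, so root is in [7.250000, 7.500000]

Step 3: midpoint = (7.250000 + 7.500000)/2 = 7.375000
  f(7.375000) = 7.130859
  f(mid) > 0, so root is in [7.250000, 7.375000]

Step 4: midpoint = (7.250000 + 7.375000)/2 = 7.312500
  f(7.312500) = -2.981201
  f(mid) < 0, so root is in [7.312500, 7.375000]

midpoint = 7.312500


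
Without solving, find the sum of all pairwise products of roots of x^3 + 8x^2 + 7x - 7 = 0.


By Vieta's formulas for x^3 + bx^2 + cx + d = 0:
  r1 + r2 + r3 = -b/a = -8
  r1*r2 + r1*r3 + r2*r3 = c/a = 7
  r1*r2*r3 = -d/a = 7


Sum of pairwise products = 7


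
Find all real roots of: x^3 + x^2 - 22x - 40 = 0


Let p(x) = x^3 + x^2 - 22x - 40. By the rational root theorem (leading coefficient 1), any rational root is an integer divisor of 40: try ±1, ±2, ... in turn.
Test x = 1: value = -60 ≠ 0.
Test x = -1: value = -18 ≠ 0.
Test x = 2: value = -72 ≠ 0.
Test x = -2: value = 0 ✓, so (x + 2) is a factor.
Synthetic division by (x + 2): bring down 1; 1(-2) + 1 = -1; (-1)(-2) - 22 = -20; (-20)(-2) - 40 = 0 → quotient x^2 - x - 20, remainder 0.
Solve the quadratic x^2 - x - 20 = 0: discriminant = (-1)^2 - 4(1)(-20) = 1 + 80 = 81.
sqrt(81) = 9, so x = (1 ± 9)/2: x = 5 or x = -4.

x = -4, x = -2, x = 5


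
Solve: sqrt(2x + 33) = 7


Square both sides: 2x + 33 = 7^2 = 49
2x = 49 - 33 = 16
x = 8
Check: sqrt(2*8 + 33) = sqrt(49) = 7 ✓

x = 8


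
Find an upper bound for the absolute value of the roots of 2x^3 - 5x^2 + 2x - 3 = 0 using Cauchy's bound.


Cauchy's bound: all roots r satisfy |r| <= 1 + max(|a_i/a_n|) for i = 0,...,n-1
where a_n is the leading coefficient.

Coefficients: [2, -5, 2, -3]
Leading coefficient a_n = 2
Ratios |a_i/a_n|: 5/2, 1, 3/2
Maximum ratio: 5/2
Cauchy's bound: |r| <= 1 + 5/2 = 7/2

Upper bound = 7/2


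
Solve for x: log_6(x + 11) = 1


Convert to exponential form: x + 11 = 6^1 = 6
x = 6 - 11 = -5
Check: log_6(-5 + 11) = log_6(6) = log_6(6) = 1 ✓

x = -5


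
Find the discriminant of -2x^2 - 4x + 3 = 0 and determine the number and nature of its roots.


For ax^2 + bx + c = 0, discriminant D = b^2 - 4ac
Here a = -2, b = -4, c = 3
D = (-4)^2 - 4(-2)(3) = 16 + 24 = 40

D = 40 > 0 but not a perfect square
The equation has 2 distinct real irrational roots.

Discriminant = 40, 2 distinct real irrational roots


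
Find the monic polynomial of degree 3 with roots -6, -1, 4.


A monic polynomial with roots -6, -1, 4 is:
p(x) = (x + 6)(x + 1)(x - 4)
After multiplying by (x + 6): x + 6
After multiplying by (x + 1): x^2 + 7x + 6
After multiplying by (x - 4): x^3 + 3x^2 - 22x - 24

x^3 + 3x^2 - 22x - 24


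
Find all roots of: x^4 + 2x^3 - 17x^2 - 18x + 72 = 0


Let p(x) = x^4 + 2x^3 - 17x^2 - 18x + 72. By the rational root theorem (leading coefficient 1), any rational root is an integer divisor of 72: try ±1, ±2, ... in turn.
Test x = 1: value = 40 ≠ 0.
Test x = -1: value = 72 ≠ 0.
Test x = 2: value = 0 ✓, so (x - 2) is a factor.
Synthetic division by (x - 2): bring down 1; 1(2) + 2 = 4; 4(2) - 17 = -9; (-9)(2) - 18 = -36; (-36)(2) + 72 = 0 → quotient x^3 + 4x^2 - 9x - 36, remainder 0.
Continue with the quotient x^3 + 4x^2 - 9x - 36 (candidates must divide 36; re-test x = 2 first in case it repeats).
Test x = 2: value = -30 ≠ 0.
Test x = -2: value = -10 ≠ 0.
Test x = 3: value = 0 ✓, so (x - 3) is a factor.
Synthetic division by (x - 3): bring down 1; 1(3) + 4 = 7; 7(3) - 9 = 12; 12(3) - 36 = 0 → quotient x^2 + 7x + 12, remainder 0.
Solve the quadratic x^2 + 7x + 12 = 0: discriminant = 7^2 - 4(1)(12) = 49 - 48 = 1.
sqrt(1) = 1, so x = (-7 ± 1)/2: x = -3 or x = -4.
Collecting all roots found:

x = -4, x = -3, x = 2, x = 3


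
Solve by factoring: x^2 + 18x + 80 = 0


We need two numbers that multiply to 80 and add to 18.
Those numbers are 8 and 10 (since 8 * 10 = 80 and 8 + 10 = 18).
So x^2 + 18x + 80 = (x + 8)(x + 10) = 0
Setting each factor to zero: x = -8 or x = -10

x = -10, x = -8


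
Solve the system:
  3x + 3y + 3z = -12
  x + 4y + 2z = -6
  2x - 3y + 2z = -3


Using Cramer's rule. Expand each determinant along the first row.
D  = 3*[4*2 - 2*(-3)] - 3*[1*2 - 2*2] + 3*[1*(-3) - 4*2]
  = 3*(14) - 3*(-2) + 3*(-11) = 15
Dx = (-12)*[4*2 - 2*(-3)] - 3*[(-6)*2 - 2*(-3)] + 3*[(-6)*(-3) - 4*(-3)]
  = (-12)*(14) - 3*(-6) + 3*(30) = -60
Dy = 3*[(-6)*2 - 2*(-3)] - (-12)*[1*2 - 2*2] + 3*[1*(-3) - (-6)*2]
  = 3*(-6) - (-12)*(-2) + 3*(9) = -15
Dz = 3*[4*(-3) - (-6)*(-3)] - 3*[1*(-3) - (-6)*2] + (-12)*[1*(-3) - 4*2]
  = 3*(-30) - 3*(9) + (-12)*(-11) = 15
x = Dx/D = -60/15 = -4, y = Dy/D = -15/15 = -1, z = Dz/D = 15/15 = 1
Check eq1: (3)(-4) + (3)(-1) + (3)(1) = -12 = -12 ✓
Check eq2: (1)(-4) + (4)(-1) + (2)(1) = -6 = -6 ✓
Check eq3: (2)(-4) + (-3)(-1) + (2)(1) = -3 = -3 ✓

x = -4, y = -1, z = 1


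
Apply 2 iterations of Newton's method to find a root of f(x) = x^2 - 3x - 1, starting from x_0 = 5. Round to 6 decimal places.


Newton's method: x_(n+1) = x_n - f(x_n)/f'(x_n)
f(x) = x^2 - 3x - 1
f'(x) = 2x - 3

Iteration 1:
  f(5.000000) = 9.000000
  f'(5.000000) = 7.000000
  x_1 = 5.000000 - (9.000000)/(7.000000) = 3.714286

Iteration 2:
  f(3.714286) = 1.653061
  f'(3.714286) = 4.428571
  x_2 = 3.714286 - (1.653061)/(4.428571) = 3.341014

x_2 = 3.341014


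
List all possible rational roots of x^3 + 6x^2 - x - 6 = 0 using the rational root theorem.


Rational root theorem: possible roots are ±p/q where:
  p divides the constant term (-6): p ∈ {1, 2, 3, 6}
  q divides the leading coefficient (1): q ∈ {1}

All possible rational roots: -6, -3, -2, -1, 1, 2, 3, 6

-6, -3, -2, -1, 1, 2, 3, 6


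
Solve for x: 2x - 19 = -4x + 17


Starting with: 2x - 19 = -4x + 17
Move all x terms to left: (2 + 4)x = 17 + 19
Simplify: 6x = 36
Divide both sides by 6: x = 6

x = 6


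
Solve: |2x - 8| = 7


An absolute value equation |expr| = 7 gives two cases:
Case 1: 2x - 8 = 7
  2x = 15, so x = 15/2
Case 2: 2x - 8 = -7
  2x = 1, so x = 1/2

x = 1/2, x = 15/2


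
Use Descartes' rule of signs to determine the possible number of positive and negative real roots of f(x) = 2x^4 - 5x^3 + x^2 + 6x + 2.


Descartes' rule of signs:

For positive roots, count sign changes in f(x) = 2x^4 - 5x^3 + x^2 + 6x + 2:
Signs of coefficients: +, -, +, +, +
Number of sign changes: 2
Possible positive real roots: 2, 0

For negative roots, examine f(-x) = 2x^4 + 5x^3 + x^2 - 6x + 2:
Signs of coefficients: +, +, +, -, +
Number of sign changes: 2
Possible negative real roots: 2, 0

Positive roots: 2 or 0; Negative roots: 2 or 0


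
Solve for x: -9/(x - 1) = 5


Multiply both sides by (x - 1): -9 = 5(x - 1)
Distribute: -9 = 5x - 5
5x = -9 + 5 = -4
x = -4/5

x = -4/5


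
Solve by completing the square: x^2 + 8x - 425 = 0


Start: x^2 + 8x - 425 = 0
Move constant: x^2 + 8x = 425
Half of 8 is 4, squared is 16
Add 16 to both sides: x^2 + 8x + 16 = 441
(x + 4)^2 = 441
x + 4 = ±21
x = -4 + 21 = 17 or x = -4 - 21 = -25

x = -25, x = 17


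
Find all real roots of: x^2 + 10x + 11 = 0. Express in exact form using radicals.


Using the quadratic formula: x = (-b ± sqrt(b^2 - 4ac)) / (2a)
Here a = 1, b = 10, c = 11
Discriminant = b^2 - 4ac = 10^2 - 4(1)(11) = 100 - 44 = 56
Since discriminant = 56 > 0, there are two real roots.
x = (-10 ± 2*sqrt(14)) / 2
Simplifying: x = -5 ± sqrt(14)
Numerically: x ≈ -1.2583 or x ≈ -8.7417

x = -5 + sqrt(14) or x = -5 - sqrt(14)


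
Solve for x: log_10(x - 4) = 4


Convert to exponential form: x - 4 = 10^4 = 10000
x = 10000 + 4 = 10004
Check: log_10(10004 - 4) = log_10(10000) = log_10(10000) = 4 ✓

x = 10004


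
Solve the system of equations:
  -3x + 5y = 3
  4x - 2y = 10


Using Cramer's rule:
Determinant D = (-3)(-2) - (4)(5) = 6 - 20 = -14
Dx = (3)(-2) - (10)(5) = -6 - 50 = -56
Dy = (-3)(10) - (4)(3) = -30 - 12 = -42
x = Dx/D = -56/-14 = 4
y = Dy/D = -42/-14 = 3

x = 4, y = 3


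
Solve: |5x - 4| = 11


An absolute value equation |expr| = 11 gives two cases:
Case 1: 5x - 4 = 11
  5x = 15, so x = 3
Case 2: 5x - 4 = -11
  5x = -7, so x = -7/5

x = -7/5, x = 3


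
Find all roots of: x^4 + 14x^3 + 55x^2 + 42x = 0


The constant term is 0, so x = 0 is a root. Factor out x:
  x^3 + 14x^2 + 55x + 42 = 0
Let p(x) = x^3 + 14x^2 + 55x + 42. By the rational root theorem (leading coefficient 1), any rational root is an integer divisor of 42: try ±1, ±2, ... in turn.
Test x = 1: value = 112 ≠ 0.
Test x = -1: value = 0 ✓, so (x + 1) is a factor.
Synthetic division by (x + 1): bring down 1; 1(-1) + 14 = 13; 13(-1) + 55 = 42; 42(-1) + 42 = 0 → quotient x^2 + 13x + 42, remainder 0.
Solve the quadratic x^2 + 13x + 42 = 0: discriminant = 13^2 - 4(1)(42) = 169 - 168 = 1.
sqrt(1) = 1, so x = (-13 ± 1)/2: x = -6 or x = -7.
Collecting all roots found:

x = -7, x = -6, x = -1, x = 0


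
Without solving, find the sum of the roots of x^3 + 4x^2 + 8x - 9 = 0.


By Vieta's formulas for x^3 + bx^2 + cx + d = 0:
  r1 + r2 + r3 = -b/a = -4
  r1*r2 + r1*r3 + r2*r3 = c/a = 8
  r1*r2*r3 = -d/a = 9


Sum = -4


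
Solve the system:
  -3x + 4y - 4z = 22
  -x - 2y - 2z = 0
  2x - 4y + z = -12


Using Cramer's rule. Expand each determinant along the first row.
D  = (-3)*[(-2)*1 - (-2)*(-4)] - 4*[(-1)*1 - (-2)*2] + (-4)*[(-1)*(-4) - (-2)*2]
  = (-3)*(-10) - 4*(3) + (-4)*(8) = -14
Dx = 22*[(-2)*1 - (-2)*(-4)] - 4*[0*1 - (-2)*(-12)] + (-4)*[0*(-4) - (-2)*(-12)]
  = 22*(-10) - 4*(-24) + (-4)*(-24) = -28
Dy = (-3)*[0*1 - (-2)*(-12)] - 22*[(-1)*1 - (-2)*2] + (-4)*[(-1)*(-12) - 0*2]
  = (-3)*(-24) - 22*(3) + (-4)*(12) = -42
Dz = (-3)*[(-2)*(-12) - 0*(-4)] - 4*[(-1)*(-12) - 0*2] + 22*[(-1)*(-4) - (-2)*2]
  = (-3)*(24) - 4*(12) + 22*(8) = 56
x = Dx/D = -28/-14 = 2, y = Dy/D = -42/-14 = 3, z = Dz/D = 56/-14 = -4
Check eq1: (-3)(2) + (4)(3) + (-4)(-4) = 22 = 22 ✓
Check eq2: (-1)(2) + (-2)(3) + (-2)(-4) = 0 = 0 ✓
Check eq3: (2)(2) + (-4)(3) + (1)(-4) = -12 = -12 ✓

x = 2, y = 3, z = -4


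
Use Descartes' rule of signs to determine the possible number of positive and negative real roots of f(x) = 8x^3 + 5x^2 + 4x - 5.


Descartes' rule of signs:

For positive roots, count sign changes in f(x) = 8x^3 + 5x^2 + 4x - 5:
Signs of coefficients: +, +, +, -
Number of sign changes: 1
Possible positive real roots: 1

For negative roots, examine f(-x) = -8x^3 + 5x^2 - 4x - 5:
Signs of coefficients: -, +, -, -
Number of sign changes: 2
Possible negative real roots: 2, 0

Positive roots: 1; Negative roots: 2 or 0


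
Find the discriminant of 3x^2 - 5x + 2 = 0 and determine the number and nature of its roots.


For ax^2 + bx + c = 0, discriminant D = b^2 - 4ac
Here a = 3, b = -5, c = 2
D = (-5)^2 - 4(3)(2) = 25 - 24 = 1

D = 1 > 0 and is a perfect square (sqrt = 1)
The equation has 2 distinct real rational roots.

Discriminant = 1, 2 distinct real rational roots


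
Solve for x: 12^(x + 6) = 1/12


Express both sides with the same base.
1/12 = 12^(-1)
Since the bases match, equate exponents: x + 6 = -1
So x = -1 - (6) = -7

x = -7


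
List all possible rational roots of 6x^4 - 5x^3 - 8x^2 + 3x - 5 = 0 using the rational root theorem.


Rational root theorem: possible roots are ±p/q where:
  p divides the constant term (-5): p ∈ {1, 5}
  q divides the leading coefficient (6): q ∈ {1, 2, 3, 6}

All possible rational roots: -5, -5/2, -5/3, -1, -5/6, -1/2, -1/3, -1/6, 1/6, 1/3, 1/2, 5/6, 1, 5/3, 5/2, 5

-5, -5/2, -5/3, -1, -5/6, -1/2, -1/3, -1/6, 1/6, 1/3, 1/2, 5/6, 1, 5/3, 5/2, 5


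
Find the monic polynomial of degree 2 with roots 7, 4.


A monic polynomial with roots 7, 4 is:
p(x) = (x - 7)(x - 4)
After multiplying by (x - 7): x - 7
After multiplying by (x - 4): x^2 - 11x + 28

x^2 - 11x + 28


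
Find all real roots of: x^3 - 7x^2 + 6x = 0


The constant term is 0, so x = 0 is a root. Factor out x:
  x(x^2 - 7x + 6) = 0
Solve the quadratic x^2 - 7x + 6 = 0: discriminant = (-7)^2 - 4(1)(6) = 49 - 24 = 25.
sqrt(25) = 5, so x = (7 ± 5)/2: x = 6 or x = 1.

x = 0, x = 1, x = 6


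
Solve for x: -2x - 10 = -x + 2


Starting with: -2x - 10 = -x + 2
Move all x terms to left: (-2 + 1)x = 2 + 10
Simplify: -x = 12
Divide both sides by -1: x = -12

x = -12


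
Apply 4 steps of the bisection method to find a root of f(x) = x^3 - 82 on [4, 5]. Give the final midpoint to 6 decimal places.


f(x) = x^3 - 82
f(4) = -18 < 0
f(5) = 43 > 0

Step 1: midpoint = (4.000000 + 5.000000)/2 = 4.500000
  f(4.500000) = 9.125000
  f(mid) > 0, so root is in [4.000000, 4.500000]

Step 2: midpoint = (4.000000 + 4.500000)/2 = 4.250000
  f(4.250000) = -5.234375
  f(mid) < 0, so root is in [4.250000, 4.500000]

Step 3: midpoint = (4.250000 + 4.500000)/2 = 4.375000
  f(4.375000) = 1.740234
  f(mid) > 0, so root is in [4.250000, 4.375000]

Step 4: midpoint = (4.250000 + 4.375000)/2 = 4.312500
  f(4.312500) = -1.797607
  f(mid) < 0, so root is in [4.312500, 4.375000]

midpoint = 4.312500


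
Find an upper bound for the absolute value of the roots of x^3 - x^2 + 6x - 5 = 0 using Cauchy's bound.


Cauchy's bound: all roots r satisfy |r| <= 1 + max(|a_i/a_n|) for i = 0,...,n-1
where a_n is the leading coefficient.

Coefficients: [1, -1, 6, -5]
Leading coefficient a_n = 1
Ratios |a_i/a_n|: 1, 6, 5
Maximum ratio: 6
Cauchy's bound: |r| <= 1 + 6 = 7

Upper bound = 7


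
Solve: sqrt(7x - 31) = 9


Square both sides: 7x - 31 = 9^2 = 81
7x = 81 + 31 = 112
x = 16
Check: sqrt(7*16 - 31) = sqrt(81) = 9 ✓

x = 16


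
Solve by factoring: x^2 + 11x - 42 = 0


We need two numbers that multiply to -42 and add to 11.
Those numbers are -3 and 14 (since (-3) * 14 = -42 and (-3) + 14 = 11).
So x^2 + 11x - 42 = (x - 3)(x + 14) = 0
Setting each factor to zero: x = 3 or x = -14

x = -14, x = 3


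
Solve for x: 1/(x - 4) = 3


Multiply both sides by (x - 4): 1 = 3(x - 4)
Distribute: 1 = 3x - 12
3x = 1 + 12 = 13
x = 13/3

x = 13/3


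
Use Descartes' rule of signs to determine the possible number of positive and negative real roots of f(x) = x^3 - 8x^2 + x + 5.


Descartes' rule of signs:

For positive roots, count sign changes in f(x) = x^3 - 8x^2 + x + 5:
Signs of coefficients: +, -, +, +
Number of sign changes: 2
Possible positive real roots: 2, 0

For negative roots, examine f(-x) = -x^3 - 8x^2 - x + 5:
Signs of coefficients: -, -, -, +
Number of sign changes: 1
Possible negative real roots: 1

Positive roots: 2 or 0; Negative roots: 1


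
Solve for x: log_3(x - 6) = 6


Convert to exponential form: x - 6 = 3^6 = 729
x = 729 + 6 = 735
Check: log_3(735 - 6) = log_3(729) = log_3(729) = 6 ✓

x = 735


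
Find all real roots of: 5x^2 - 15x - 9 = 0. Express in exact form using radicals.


Using the quadratic formula: x = (-b ± sqrt(b^2 - 4ac)) / (2a)
Here a = 5, b = -15, c = -9
Discriminant = b^2 - 4ac = (-15)^2 - 4(5)(-9) = 225 + 180 = 405
Since discriminant = 405 > 0, there are two real roots.
x = (15 ± 9*sqrt(5)) / 10
Numerically: x ≈ 3.5125 or x ≈ -0.5125

x = (15 + 9*sqrt(5)) / 10 or x = (15 - 9*sqrt(5)) / 10


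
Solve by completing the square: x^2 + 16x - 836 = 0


Start: x^2 + 16x - 836 = 0
Move constant: x^2 + 16x = 836
Half of 16 is 8, squared is 64
Add 64 to both sides: x^2 + 16x + 64 = 900
(x + 8)^2 = 900
x + 8 = ±30
x = -8 + 30 = 22 or x = -8 - 30 = -38

x = -38, x = 22


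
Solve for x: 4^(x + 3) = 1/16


Express both sides with the same base.
1/16 = 4^(-2)
Since the bases match, equate exponents: x + 3 = -2
So x = -2 - (3) = -5

x = -5


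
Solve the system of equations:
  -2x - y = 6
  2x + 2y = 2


Using Cramer's rule:
Determinant D = (-2)(2) - (2)(-1) = -4 + 2 = -2
Dx = (6)(2) - (2)(-1) = 12 + 2 = 14
Dy = (-2)(2) - (2)(6) = -4 - 12 = -16
x = Dx/D = 14/-2 = -7
y = Dy/D = -16/-2 = 8

x = -7, y = 8


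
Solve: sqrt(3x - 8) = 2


Square both sides: 3x - 8 = 2^2 = 4
3x = 4 + 8 = 12
x = 4
Check: sqrt(3*4 - 8) = sqrt(4) = 2 ✓

x = 4


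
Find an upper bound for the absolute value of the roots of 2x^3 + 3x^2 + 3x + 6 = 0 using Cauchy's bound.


Cauchy's bound: all roots r satisfy |r| <= 1 + max(|a_i/a_n|) for i = 0,...,n-1
where a_n is the leading coefficient.

Coefficients: [2, 3, 3, 6]
Leading coefficient a_n = 2
Ratios |a_i/a_n|: 3/2, 3/2, 3
Maximum ratio: 3
Cauchy's bound: |r| <= 1 + 3 = 4

Upper bound = 4


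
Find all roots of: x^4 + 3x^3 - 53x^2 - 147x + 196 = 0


Let p(x) = x^4 + 3x^3 - 53x^2 - 147x + 196. By the rational root theorem (leading coefficient 1), any rational root is an integer divisor of 196: try ±1, ±2, ... in turn.
Test x = 1: value = 0 ✓, so (x - 1) is a factor.
Synthetic division by (x - 1): bring down 1; 1(1) + 3 = 4; 4(1) - 53 = -49; (-49)(1) - 147 = -196; (-196)(1) + 196 = 0 → quotient x^3 + 4x^2 - 49x - 196, remainder 0.
Continue with the quotient x^3 + 4x^2 - 49x - 196 (candidates must divide 196; re-test x = 1 first in case it repeats).
Test x = 1: value = -240 ≠ 0.
Test x = -1: value = -144 ≠ 0.
Test x = 2: value = -270 ≠ 0.
Test x = -2: value = -90 ≠ 0.
Test x = 4: value = -264 ≠ 0.
Test x = -4: value = 0 ✓, so (x + 4) is a factor.
Synthetic division by (x + 4): bring down 1; 1(-4) + 4 = 0; 0(-4) - 49 = -49; (-49)(-4) - 196 = 0 → quotient x^2 - 49, remainder 0.
Solve the quadratic x^2 - 49 = 0: discriminant = 0^2 - 4(1)(-49) = 0 + 196 = 196.
sqrt(196) = 14, so x = (0 ± 14)/2: x = 7 or x = -7.
Collecting all roots found:

x = -7, x = -4, x = 1, x = 7


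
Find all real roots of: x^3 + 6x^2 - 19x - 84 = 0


Let p(x) = x^3 + 6x^2 - 19x - 84. By the rational root theorem (leading coefficient 1), any rational root is an integer divisor of 84: try ±1, ±2, ... in turn.
Test x = 1: value = -96 ≠ 0.
Test x = -1: value = -60 ≠ 0.
Test x = 2: value = -90 ≠ 0.
Test x = -2: value = -30 ≠ 0.
Test x = 3: value = -60 ≠ 0.
Test x = -3: value = 0 ✓, so (x + 3) is a factor.
Synthetic division by (x + 3): bring down 1; 1(-3) + 6 = 3; 3(-3) - 19 = -28; (-28)(-3) - 84 = 0 → quotient x^2 + 3x - 28, remainder 0.
Solve the quadratic x^2 + 3x - 28 = 0: discriminant = 3^2 - 4(1)(-28) = 9 + 112 = 121.
sqrt(121) = 11, so x = (-3 ± 11)/2: x = 4 or x = -7.

x = -7, x = -3, x = 4


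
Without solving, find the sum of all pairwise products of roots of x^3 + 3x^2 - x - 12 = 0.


By Vieta's formulas for x^3 + bx^2 + cx + d = 0:
  r1 + r2 + r3 = -b/a = -3
  r1*r2 + r1*r3 + r2*r3 = c/a = -1
  r1*r2*r3 = -d/a = 12


Sum of pairwise products = -1


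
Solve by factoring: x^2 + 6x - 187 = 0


We need two numbers that multiply to -187 and add to 6.
Those numbers are -11 and 17 (since (-11) * 17 = -187 and (-11) + 17 = 6).
So x^2 + 6x - 187 = (x - 11)(x + 17) = 0
Setting each factor to zero: x = 11 or x = -17

x = -17, x = 11


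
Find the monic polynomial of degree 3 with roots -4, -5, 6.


A monic polynomial with roots -4, -5, 6 is:
p(x) = (x + 4)(x + 5)(x - 6)
After multiplying by (x + 4): x + 4
After multiplying by (x + 5): x^2 + 9x + 20
After multiplying by (x - 6): x^3 + 3x^2 - 34x - 120

x^3 + 3x^2 - 34x - 120


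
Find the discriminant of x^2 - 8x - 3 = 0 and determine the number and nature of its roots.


For ax^2 + bx + c = 0, discriminant D = b^2 - 4ac
Here a = 1, b = -8, c = -3
D = (-8)^2 - 4(1)(-3) = 64 + 12 = 76

D = 76 > 0 but not a perfect square
The equation has 2 distinct real irrational roots.

Discriminant = 76, 2 distinct real irrational roots


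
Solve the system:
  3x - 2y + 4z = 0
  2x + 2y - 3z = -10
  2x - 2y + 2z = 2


Using Cramer's rule. Expand each determinant along the first row.
D  = 3*[2*2 - (-3)*(-2)] - (-2)*[2*2 - (-3)*2] + 4*[2*(-2) - 2*2]
  = 3*(-2) - (-2)*(10) + 4*(-8) = -18
Dx = 0*[2*2 - (-3)*(-2)] - (-2)*[(-10)*2 - (-3)*2] + 4*[(-10)*(-2) - 2*2]
  = 0*(-2) - (-2)*(-14) + 4*(16) = 36
Dy = 3*[(-10)*2 - (-3)*2] - 0*[2*2 - (-3)*2] + 4*[2*2 - (-10)*2]
  = 3*(-14) - 0*(10) + 4*(24) = 54
Dz = 3*[2*2 - (-10)*(-2)] - (-2)*[2*2 - (-10)*2] + 0*[2*(-2) - 2*2]
  = 3*(-16) - (-2)*(24) + 0*(-8) = 0
x = Dx/D = 36/-18 = -2, y = Dy/D = 54/-18 = -3, z = Dz/D = 0/-18 = 0
Check eq1: (3)(-2) + (-2)(-3) + (4)(0) = 0 = 0 ✓
Check eq2: (2)(-2) + (2)(-3) + (-3)(0) = -10 = -10 ✓
Check eq3: (2)(-2) + (-2)(-3) + (2)(0) = 2 = 2 ✓

x = -2, y = -3, z = 0


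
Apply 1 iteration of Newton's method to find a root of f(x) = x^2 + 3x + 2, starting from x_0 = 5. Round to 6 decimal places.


Newton's method: x_(n+1) = x_n - f(x_n)/f'(x_n)
f(x) = x^2 + 3x + 2
f'(x) = 2x + 3

Iteration 1:
  f(5.000000) = 42.000000
  f'(5.000000) = 13.000000
  x_1 = 5.000000 - (42.000000)/(13.000000) = 1.769231

x_1 = 1.769231


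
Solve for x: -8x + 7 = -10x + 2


Starting with: -8x + 7 = -10x + 2
Move all x terms to left: (-8 + 10)x = 2 - 7
Simplify: 2x = -5
Divide both sides by 2: x = -5/2

x = -5/2


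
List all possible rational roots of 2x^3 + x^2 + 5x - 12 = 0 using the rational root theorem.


Rational root theorem: possible roots are ±p/q where:
  p divides the constant term (-12): p ∈ {1, 2, 3, 4, 6, 12}
  q divides the leading coefficient (2): q ∈ {1, 2}

All possible rational roots: -12, -6, -4, -3, -2, -3/2, -1, -1/2, 1/2, 1, 3/2, 2, 3, 4, 6, 12

-12, -6, -4, -3, -2, -3/2, -1, -1/2, 1/2, 1, 3/2, 2, 3, 4, 6, 12


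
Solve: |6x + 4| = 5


An absolute value equation |expr| = 5 gives two cases:
Case 1: 6x + 4 = 5
  6x = 1, so x = 1/6
Case 2: 6x + 4 = -5
  6x = -9, so x = -3/2

x = -3/2, x = 1/6


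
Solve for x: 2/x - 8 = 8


Subtract -8 from both sides: 2/x = 16
Multiply both sides by x: 2 = 16 * x
Divide by 16: x = 1/8

x = 1/8


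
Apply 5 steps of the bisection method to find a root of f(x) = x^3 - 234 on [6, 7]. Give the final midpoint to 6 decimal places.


f(x) = x^3 - 234
f(6) = -18 < 0
f(7) = 109 > 0

Step 1: midpoint = (6.000000 + 7.000000)/2 = 6.500000
  f(6.500000) = 40.625000
  f(mid) > 0, so root is in [6.000000, 6.500000]

Step 2: midpoint = (6.000000 + 6.500000)/2 = 6.250000
  f(6.250000) = 10.140625
  f(mid) > 0, so root is in [6.000000, 6.250000]

Step 3: midpoint = (6.000000 + 6.250000)/2 = 6.125000
  f(6.125000) = -4.216797
  f(mid) < 0, so root is in [6.125000, 6.250000]

Step 4: midpoint = (6.125000 + 6.250000)/2 = 6.187500
  f(6.187500) = 2.889404
  f(mid) > 0, so root is in [6.125000, 6.187500]

Step 5: midpoint = (6.125000 + 6.187500)/2 = 6.156250
  f(6.156250) = -0.681732
  f(mid) < 0, so root is in [6.156250, 6.187500]

midpoint = 6.156250


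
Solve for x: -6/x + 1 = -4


Subtract 1 from both sides: -6/x = -5
Multiply both sides by x: -6 = -5 * x
Divide by -5: x = 6/5

x = 6/5


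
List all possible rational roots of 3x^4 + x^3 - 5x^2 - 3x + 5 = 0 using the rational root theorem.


Rational root theorem: possible roots are ±p/q where:
  p divides the constant term (5): p ∈ {1, 5}
  q divides the leading coefficient (3): q ∈ {1, 3}

All possible rational roots: -5, -5/3, -1, -1/3, 1/3, 1, 5/3, 5

-5, -5/3, -1, -1/3, 1/3, 1, 5/3, 5


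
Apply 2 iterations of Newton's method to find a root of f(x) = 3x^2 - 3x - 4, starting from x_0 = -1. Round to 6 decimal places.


Newton's method: x_(n+1) = x_n - f(x_n)/f'(x_n)
f(x) = 3x^2 - 3x - 4
f'(x) = 6x - 3

Iteration 1:
  f(-1.000000) = 2.000000
  f'(-1.000000) = -9.000000
  x_1 = -1.000000 - (2.000000)/(-9.000000) = -0.777778

Iteration 2:
  f(-0.777778) = 0.148148
  f'(-0.777778) = -7.666667
  x_2 = -0.777778 - (0.148148)/(-7.666667) = -0.758454

x_2 = -0.758454


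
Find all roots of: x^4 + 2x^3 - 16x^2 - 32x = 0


The constant term is 0, so x = 0 is a root. Factor out x:
  x^3 + 2x^2 - 16x - 32 = 0
Let p(x) = x^3 + 2x^2 - 16x - 32. By the rational root theorem (leading coefficient 1), any rational root is an integer divisor of 32: try ±1, ±2, ... in turn.
Test x = 1: value = -45 ≠ 0.
Test x = -1: value = -15 ≠ 0.
Test x = 2: value = -48 ≠ 0.
Test x = -2: value = 0 ✓, so (x + 2) is a factor.
Synthetic division by (x + 2): bring down 1; 1(-2) + 2 = 0; 0(-2) - 16 = -16; (-16)(-2) - 32 = 0 → quotient x^2 - 16, remainder 0.
Solve the quadratic x^2 - 16 = 0: discriminant = 0^2 - 4(1)(-16) = 0 + 64 = 64.
sqrt(64) = 8, so x = (0 ± 8)/2: x = 4 or x = -4.
Collecting all roots found:

x = -4, x = -2, x = 0, x = 4


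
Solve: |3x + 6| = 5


An absolute value equation |expr| = 5 gives two cases:
Case 1: 3x + 6 = 5
  3x = -1, so x = -1/3
Case 2: 3x + 6 = -5
  3x = -11, so x = -11/3

x = -11/3, x = -1/3


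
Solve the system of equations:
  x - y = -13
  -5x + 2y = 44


Using Cramer's rule:
Determinant D = (1)(2) - (-5)(-1) = 2 - 5 = -3
Dx = (-13)(2) - (44)(-1) = -26 + 44 = 18
Dy = (1)(44) - (-5)(-13) = 44 - 65 = -21
x = Dx/D = 18/-3 = -6
y = Dy/D = -21/-3 = 7

x = -6, y = 7


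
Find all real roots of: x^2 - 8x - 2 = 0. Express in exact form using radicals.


Using the quadratic formula: x = (-b ± sqrt(b^2 - 4ac)) / (2a)
Here a = 1, b = -8, c = -2
Discriminant = b^2 - 4ac = (-8)^2 - 4(1)(-2) = 64 + 8 = 72
Since discriminant = 72 > 0, there are two real roots.
x = (8 ± 6*sqrt(2)) / 2
Simplifying: x = 4 ± 3*sqrt(2)
Numerically: x ≈ 8.2426 or x ≈ -0.2426

x = 4 + 3*sqrt(2) or x = 4 - 3*sqrt(2)


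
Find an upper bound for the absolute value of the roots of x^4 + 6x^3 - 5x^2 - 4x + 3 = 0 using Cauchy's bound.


Cauchy's bound: all roots r satisfy |r| <= 1 + max(|a_i/a_n|) for i = 0,...,n-1
where a_n is the leading coefficient.

Coefficients: [1, 6, -5, -4, 3]
Leading coefficient a_n = 1
Ratios |a_i/a_n|: 6, 5, 4, 3
Maximum ratio: 6
Cauchy's bound: |r| <= 1 + 6 = 7

Upper bound = 7


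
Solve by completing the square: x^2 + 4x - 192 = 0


Start: x^2 + 4x - 192 = 0
Move constant: x^2 + 4x = 192
Half of 4 is 2, squared is 4
Add 4 to both sides: x^2 + 4x + 4 = 196
(x + 2)^2 = 196
x + 2 = ±14
x = -2 + 14 = 12 or x = -2 - 14 = -16

x = -16, x = 12


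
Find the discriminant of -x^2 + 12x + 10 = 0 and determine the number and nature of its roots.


For ax^2 + bx + c = 0, discriminant D = b^2 - 4ac
Here a = -1, b = 12, c = 10
D = (12)^2 - 4(-1)(10) = 144 + 40 = 184

D = 184 > 0 but not a perfect square
The equation has 2 distinct real irrational roots.

Discriminant = 184, 2 distinct real irrational roots


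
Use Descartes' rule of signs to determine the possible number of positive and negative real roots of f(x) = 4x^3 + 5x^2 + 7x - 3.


Descartes' rule of signs:

For positive roots, count sign changes in f(x) = 4x^3 + 5x^2 + 7x - 3:
Signs of coefficients: +, +, +, -
Number of sign changes: 1
Possible positive real roots: 1

For negative roots, examine f(-x) = -4x^3 + 5x^2 - 7x - 3:
Signs of coefficients: -, +, -, -
Number of sign changes: 2
Possible negative real roots: 2, 0

Positive roots: 1; Negative roots: 2 or 0


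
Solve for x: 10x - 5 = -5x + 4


Starting with: 10x - 5 = -5x + 4
Move all x terms to left: (10 + 5)x = 4 + 5
Simplify: 15x = 9
Divide both sides by 15: x = 3/5

x = 3/5


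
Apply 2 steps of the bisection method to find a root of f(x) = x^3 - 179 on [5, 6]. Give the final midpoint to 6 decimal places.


f(x) = x^3 - 179
f(5) = -54 < 0
f(6) = 37 > 0

Step 1: midpoint = (5.000000 + 6.000000)/2 = 5.500000
  f(5.500000) = -12.625000
  f(mid) < 0, so root is in [5.500000, 6.000000]

Step 2: midpoint = (5.500000 + 6.000000)/2 = 5.750000
  f(5.750000) = 11.109375
  f(mid) > 0, so root is in [5.500000, 5.750000]

midpoint = 5.750000


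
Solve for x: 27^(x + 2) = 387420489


Express both sides with the same base.
387420489 = 27^6
Since the bases match, equate exponents: x + 2 = 6
So x = 6 - (2) = 4

x = 4


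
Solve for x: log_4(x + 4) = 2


Convert to exponential form: x + 4 = 4^2 = 16
x = 16 - 4 = 12
Check: log_4(12 + 4) = log_4(16) = log_4(16) = 2 ✓

x = 12


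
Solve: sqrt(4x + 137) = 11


Square both sides: 4x + 137 = 11^2 = 121
4x = 121 - 137 = -16
x = -4
Check: sqrt(4*(-4) + 137) = sqrt(121) = 11 ✓

x = -4


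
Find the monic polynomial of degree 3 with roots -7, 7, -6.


A monic polynomial with roots -7, 7, -6 is:
p(x) = (x + 7)(x - 7)(x + 6)
After multiplying by (x + 7): x + 7
After multiplying by (x - 7): x^2 - 49
After multiplying by (x + 6): x^3 + 6x^2 - 49x - 294

x^3 + 6x^2 - 49x - 294


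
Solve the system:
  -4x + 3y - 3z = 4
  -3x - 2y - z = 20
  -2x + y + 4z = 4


Using Cramer's rule. Expand each determinant along the first row.
D  = (-4)*[(-2)*4 - (-1)*1] - 3*[(-3)*4 - (-1)*(-2)] + (-3)*[(-3)*1 - (-2)*(-2)]
  = (-4)*(-7) - 3*(-14) + (-3)*(-7) = 91
Dx = 4*[(-2)*4 - (-1)*1] - 3*[20*4 - (-1)*4] + (-3)*[20*1 - (-2)*4]
  = 4*(-7) - 3*(84) + (-3)*(28) = -364
Dy = (-4)*[20*4 - (-1)*4] - 4*[(-3)*4 - (-1)*(-2)] + (-3)*[(-3)*4 - 20*(-2)]
  = (-4)*(84) - 4*(-14) + (-3)*(28) = -364
Dz = (-4)*[(-2)*4 - 20*1] - 3*[(-3)*4 - 20*(-2)] + 4*[(-3)*1 - (-2)*(-2)]
  = (-4)*(-28) - 3*(28) + 4*(-7) = 0
x = Dx/D = -364/91 = -4, y = Dy/D = -364/91 = -4, z = Dz/D = 0/91 = 0
Check eq1: (-4)(-4) + (3)(-4) + (-3)(0) = 4 = 4 ✓
Check eq2: (-3)(-4) + (-2)(-4) + (-1)(0) = 20 = 20 ✓
Check eq3: (-2)(-4) + (1)(-4) + (4)(0) = 4 = 4 ✓

x = -4, y = -4, z = 0


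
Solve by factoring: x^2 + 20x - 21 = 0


We need two numbers that multiply to -21 and add to 20.
Those numbers are -1 and 21 (since (-1) * 21 = -21 and (-1) + 21 = 20).
So x^2 + 20x - 21 = (x - 1)(x + 21) = 0
Setting each factor to zero: x = 1 or x = -21

x = -21, x = 1


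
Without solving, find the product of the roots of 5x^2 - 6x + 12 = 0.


By Vieta's formulas for ax^2 + bx + c = 0:
  Sum of roots = -b/a
  Product of roots = c/a

Here a = 5, b = -6, c = 12
Sum = -(-6)/5 = 6/5
Product = 12/5 = 12/5

Product = 12/5


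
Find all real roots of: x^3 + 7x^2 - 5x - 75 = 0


Let p(x) = x^3 + 7x^2 - 5x - 75. By the rational root theorem (leading coefficient 1), any rational root is an integer divisor of 75: try ±1, ±2, ... in turn.
Test x = 1: value = -72 ≠ 0.
Test x = -1: value = -64 ≠ 0.
Test x = 3: value = 0 ✓, so (x - 3) is a factor.
Synthetic division by (x - 3): bring down 1; 1(3) + 7 = 10; 10(3) - 5 = 25; 25(3) - 75 = 0 → quotient x^2 + 10x + 25, remainder 0.
Solve the quadratic x^2 + 10x + 25 = 0: discriminant = 10^2 - 4(1)(25) = 100 - 100 = 0.
Discriminant = 0, so a double root: x = -10/2 = -5.

x = -5 (multiplicity 2), x = 3


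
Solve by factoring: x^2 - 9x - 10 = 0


We need two numbers that multiply to -10 and add to -9.
Those numbers are 1 and -10 (since 1 * (-10) = -10 and 1 + (-10) = -9).
So x^2 - 9x - 10 = (x + 1)(x - 10) = 0
Setting each factor to zero: x = -1 or x = 10

x = -1, x = 10


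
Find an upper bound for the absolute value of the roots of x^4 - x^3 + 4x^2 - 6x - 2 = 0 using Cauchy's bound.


Cauchy's bound: all roots r satisfy |r| <= 1 + max(|a_i/a_n|) for i = 0,...,n-1
where a_n is the leading coefficient.

Coefficients: [1, -1, 4, -6, -2]
Leading coefficient a_n = 1
Ratios |a_i/a_n|: 1, 4, 6, 2
Maximum ratio: 6
Cauchy's bound: |r| <= 1 + 6 = 7

Upper bound = 7


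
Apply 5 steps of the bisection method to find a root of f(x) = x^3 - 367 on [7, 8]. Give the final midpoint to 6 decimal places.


f(x) = x^3 - 367
f(7) = -24 < 0
f(8) = 145 > 0

Step 1: midpoint = (7.000000 + 8.000000)/2 = 7.500000
  f(7.500000) = 54.875000
  f(mid) > 0, so root is in [7.000000, 7.500000]

Step 2: midpoint = (7.000000 + 7.500000)/2 = 7.250000
  f(7.250000) = 14.078125
  f(mid) > 0, so root is in [7.000000, 7.250000]

Step 3: midpoint = (7.000000 + 7.250000)/2 = 7.125000
  f(7.125000) = -5.294922
  f(mid) < 0, so root is in [7.125000, 7.250000]

Step 4: midpoint = (7.125000 + 7.250000)/2 = 7.187500
  f(7.187500) = 4.307373
  f(mid) > 0, so root is in [7.125000, 7.187500]

Step 5: midpoint = (7.125000 + 7.187500)/2 = 7.156250
  f(7.156250) = -0.514740
  f(mid) < 0, so root is in [7.156250, 7.187500]

midpoint = 7.156250


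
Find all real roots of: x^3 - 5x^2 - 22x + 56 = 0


Let p(x) = x^3 - 5x^2 - 22x + 56. By the rational root theorem (leading coefficient 1), any rational root is an integer divisor of 56: try ±1, ±2, ... in turn.
Test x = 1: value = 30 ≠ 0.
Test x = -1: value = 72 ≠ 0.
Test x = 2: value = 0 ✓, so (x - 2) is a factor.
Synthetic division by (x - 2): bring down 1; 1(2) - 5 = -3; (-3)(2) - 22 = -28; (-28)(2) + 56 = 0 → quotient x^2 - 3x - 28, remainder 0.
Solve the quadratic x^2 - 3x - 28 = 0: discriminant = (-3)^2 - 4(1)(-28) = 9 + 112 = 121.
sqrt(121) = 11, so x = (3 ± 11)/2: x = 7 or x = -4.

x = -4, x = 2, x = 7


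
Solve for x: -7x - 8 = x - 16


Starting with: -7x - 8 = x - 16
Move all x terms to left: (-7 - 1)x = -16 + 8
Simplify: -8x = -8
Divide both sides by -8: x = 1

x = 1


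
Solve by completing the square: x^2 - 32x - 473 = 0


Start: x^2 - 32x - 473 = 0
Move constant: x^2 - 32x = 473
Half of -32 is -16, squared is 256
Add 256 to both sides: x^2 - 32x + 256 = 729
(x - 16)^2 = 729
x - 16 = ±27
x = 16 + 27 = 43 or x = 16 - 27 = -11

x = -11, x = 43


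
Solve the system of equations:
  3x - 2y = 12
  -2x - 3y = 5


Using Cramer's rule:
Determinant D = (3)(-3) - (-2)(-2) = -9 - 4 = -13
Dx = (12)(-3) - (5)(-2) = -36 + 10 = -26
Dy = (3)(5) - (-2)(12) = 15 + 24 = 39
x = Dx/D = -26/-13 = 2
y = Dy/D = 39/-13 = -3

x = 2, y = -3


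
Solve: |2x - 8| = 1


An absolute value equation |expr| = 1 gives two cases:
Case 1: 2x - 8 = 1
  2x = 9, so x = 9/2
Case 2: 2x - 8 = -1
  2x = 7, so x = 7/2

x = 7/2, x = 9/2


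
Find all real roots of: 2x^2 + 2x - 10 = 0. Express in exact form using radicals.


Using the quadratic formula: x = (-b ± sqrt(b^2 - 4ac)) / (2a)
Here a = 2, b = 2, c = -10
Discriminant = b^2 - 4ac = 2^2 - 4(2)(-10) = 4 + 80 = 84
Since discriminant = 84 > 0, there are two real roots.
x = (-2 ± 2*sqrt(21)) / 4
Simplifying: x = (-1 ± sqrt(21)) / 2
Numerically: x ≈ 1.7913 or x ≈ -2.7913

x = (-1 + sqrt(21)) / 2 or x = (-1 - sqrt(21)) / 2


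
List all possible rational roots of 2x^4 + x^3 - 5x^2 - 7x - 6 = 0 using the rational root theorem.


Rational root theorem: possible roots are ±p/q where:
  p divides the constant term (-6): p ∈ {1, 2, 3, 6}
  q divides the leading coefficient (2): q ∈ {1, 2}

All possible rational roots: -6, -3, -2, -3/2, -1, -1/2, 1/2, 1, 3/2, 2, 3, 6

-6, -3, -2, -3/2, -1, -1/2, 1/2, 1, 3/2, 2, 3, 6


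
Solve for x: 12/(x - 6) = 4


Multiply both sides by (x - 6): 12 = 4(x - 6)
Distribute: 12 = 4x - 24
4x = 12 + 24 = 36
x = 9

x = 9


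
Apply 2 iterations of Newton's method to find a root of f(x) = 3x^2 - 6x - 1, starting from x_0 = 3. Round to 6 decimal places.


Newton's method: x_(n+1) = x_n - f(x_n)/f'(x_n)
f(x) = 3x^2 - 6x - 1
f'(x) = 6x - 6

Iteration 1:
  f(3.000000) = 8.000000
  f'(3.000000) = 12.000000
  x_1 = 3.000000 - (8.000000)/(12.000000) = 2.333333

Iteration 2:
  f(2.333333) = 1.333333
  f'(2.333333) = 8.000000
  x_2 = 2.333333 - (1.333333)/(8.000000) = 2.166667

x_2 = 2.166667


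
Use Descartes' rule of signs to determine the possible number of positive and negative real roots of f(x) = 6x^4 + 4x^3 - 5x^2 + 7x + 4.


Descartes' rule of signs:

For positive roots, count sign changes in f(x) = 6x^4 + 4x^3 - 5x^2 + 7x + 4:
Signs of coefficients: +, +, -, +, +
Number of sign changes: 2
Possible positive real roots: 2, 0

For negative roots, examine f(-x) = 6x^4 - 4x^3 - 5x^2 - 7x + 4:
Signs of coefficients: +, -, -, -, +
Number of sign changes: 2
Possible negative real roots: 2, 0

Positive roots: 2 or 0; Negative roots: 2 or 0


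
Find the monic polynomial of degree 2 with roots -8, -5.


A monic polynomial with roots -8, -5 is:
p(x) = (x + 8)(x + 5)
After multiplying by (x + 8): x + 8
After multiplying by (x + 5): x^2 + 13x + 40

x^2 + 13x + 40


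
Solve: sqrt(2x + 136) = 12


Square both sides: 2x + 136 = 12^2 = 144
2x = 144 - 136 = 8
x = 4
Check: sqrt(2*4 + 136) = sqrt(144) = 12 ✓

x = 4


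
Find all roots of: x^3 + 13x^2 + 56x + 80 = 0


Let p(x) = x^3 + 13x^2 + 56x + 80. By the rational root theorem (leading coefficient 1), any rational root is an integer divisor of 80: try ±1, ±2, ... in turn.
Test x = 1: value = 150 ≠ 0.
Test x = -1: value = 36 ≠ 0.
Test x = 2: value = 252 ≠ 0.
Test x = -2: value = 12 ≠ 0.
Test x = 4: value = 576 ≠ 0.
Test x = -4: value = 0 ✓, so (x + 4) is a factor.
Synthetic division by (x + 4): bring down 1; 1(-4) + 13 = 9; 9(-4) + 56 = 20; 20(-4) + 80 = 0 → quotient x^2 + 9x + 20, remainder 0.
Solve the quadratic x^2 + 9x + 20 = 0: discriminant = 9^2 - 4(1)(20) = 81 - 80 = 1.
sqrt(1) = 1, so x = (-9 ± 1)/2: x = -4 or x = -5.
Collecting all roots found:

x = -5, x = -4 (multiplicity 2)


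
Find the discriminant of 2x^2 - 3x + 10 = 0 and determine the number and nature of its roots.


For ax^2 + bx + c = 0, discriminant D = b^2 - 4ac
Here a = 2, b = -3, c = 10
D = (-3)^2 - 4(2)(10) = 9 - 80 = -71

D = -71 < 0
The equation has no real roots (2 complex conjugate roots).

Discriminant = -71, no real roots (2 complex conjugate roots)


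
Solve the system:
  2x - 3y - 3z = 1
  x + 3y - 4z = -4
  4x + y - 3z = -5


Using Cramer's rule. Expand each determinant along the first row.
D  = 2*[3*(-3) - (-4)*1] - (-3)*[1*(-3) - (-4)*4] + (-3)*[1*1 - 3*4]
  = 2*(-5) - (-3)*(13) + (-3)*(-11) = 62
Dx = 1*[3*(-3) - (-4)*1] - (-3)*[(-4)*(-3) - (-4)*(-5)] + (-3)*[(-4)*1 - 3*(-5)]
  = 1*(-5) - (-3)*(-8) + (-3)*(11) = -62
Dy = 2*[(-4)*(-3) - (-4)*(-5)] - 1*[1*(-3) - (-4)*4] + (-3)*[1*(-5) - (-4)*4]
  = 2*(-8) - 1*(13) + (-3)*(11) = -62
Dz = 2*[3*(-5) - (-4)*1] - (-3)*[1*(-5) - (-4)*4] + 1*[1*1 - 3*4]
  = 2*(-11) - (-3)*(11) + 1*(-11) = 0
x = Dx/D = -62/62 = -1, y = Dy/D = -62/62 = -1, z = Dz/D = 0/62 = 0
Check eq1: (2)(-1) + (-3)(-1) + (-3)(0) = 1 = 1 ✓
Check eq2: (1)(-1) + (3)(-1) + (-4)(0) = -4 = -4 ✓
Check eq3: (4)(-1) + (1)(-1) + (-3)(0) = -5 = -5 ✓

x = -1, y = -1, z = 0


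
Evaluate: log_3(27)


We need the exponent such that 3^? = 27
3^3 = 27
Therefore log_3(27) = 3

3


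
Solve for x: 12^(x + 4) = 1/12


Express both sides with the same base.
1/12 = 12^(-1)
Since the bases match, equate exponents: x + 4 = -1
So x = -1 - (4) = -5

x = -5


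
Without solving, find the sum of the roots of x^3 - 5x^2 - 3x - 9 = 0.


By Vieta's formulas for x^3 + bx^2 + cx + d = 0:
  r1 + r2 + r3 = -b/a = 5
  r1*r2 + r1*r3 + r2*r3 = c/a = -3
  r1*r2*r3 = -d/a = 9


Sum = 5


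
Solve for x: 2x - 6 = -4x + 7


Starting with: 2x - 6 = -4x + 7
Move all x terms to left: (2 + 4)x = 7 + 6
Simplify: 6x = 13
Divide both sides by 6: x = 13/6

x = 13/6


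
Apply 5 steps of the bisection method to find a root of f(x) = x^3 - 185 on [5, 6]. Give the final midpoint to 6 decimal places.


f(x) = x^3 - 185
f(5) = -60 < 0
f(6) = 31 > 0

Step 1: midpoint = (5.000000 + 6.000000)/2 = 5.500000
  f(5.500000) = -18.625000
  f(mid) < 0, so root is in [5.500000, 6.000000]

Step 2: midpoint = (5.500000 + 6.000000)/2 = 5.750000
  f(5.750000) = 5.109375
  f(mid) > 0, so root is in [5.500000, 5.750000]

Step 3: midpoint = (5.500000 + 5.750000)/2 = 5.625000
  f(5.625000) = -7.021484
  f(mid) < 0, so root is in [5.625000, 5.750000]

Step 4: midpoint = (5.625000 + 5.750000)/2 = 5.687500
  f(5.687500) = -1.022705
  f(mid) < 0, so root is in [5.687500, 5.750000]

Step 5: midpoint = (5.687500 + 5.750000)/2 = 5.718750
  f(5.718750) = 2.026581
  f(mid) > 0, so root is in [5.687500, 5.718750]

midpoint = 5.718750
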